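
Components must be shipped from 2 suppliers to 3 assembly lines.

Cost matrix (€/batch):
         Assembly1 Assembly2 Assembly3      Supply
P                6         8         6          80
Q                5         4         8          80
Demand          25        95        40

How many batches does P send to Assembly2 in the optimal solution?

Optimal shipments:
  P→Assembly1: 25 × €6 = €150
  P→Assembly2: 15 × €8 = €120
  P→Assembly3: 40 × €6 = €240
  Q→Assembly2: 80 × €4 = €320
Total cost = €830.
So P→Assembly2 carries 15 batches.

15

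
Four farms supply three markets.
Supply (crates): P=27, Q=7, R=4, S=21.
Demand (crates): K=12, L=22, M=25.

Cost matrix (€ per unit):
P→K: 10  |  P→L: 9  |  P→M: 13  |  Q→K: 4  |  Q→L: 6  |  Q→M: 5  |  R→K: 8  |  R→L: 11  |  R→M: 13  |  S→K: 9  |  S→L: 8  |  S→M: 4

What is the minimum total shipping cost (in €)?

An optimal shipping plan:
  P→K: 5 crates
  P→L: 22 crates
  Q→K: 3 crates
  Q→M: 4 crates
  R→K: 4 crates
  S→M: 21 crates
Total cost = €396.

396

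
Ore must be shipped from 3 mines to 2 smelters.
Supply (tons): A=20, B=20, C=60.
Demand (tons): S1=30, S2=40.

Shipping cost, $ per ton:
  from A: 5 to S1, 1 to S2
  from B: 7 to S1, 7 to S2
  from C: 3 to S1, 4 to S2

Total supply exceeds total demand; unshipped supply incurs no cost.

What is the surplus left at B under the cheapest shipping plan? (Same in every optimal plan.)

Minimum-cost shipments:
  A→S2: 20 × $1 = $20
  C→S1: 30 × $3 = $90
  C→S2: 20 × $4 = $80
Total cost = $190.
B ships 0 of its 20, leaving 20.

20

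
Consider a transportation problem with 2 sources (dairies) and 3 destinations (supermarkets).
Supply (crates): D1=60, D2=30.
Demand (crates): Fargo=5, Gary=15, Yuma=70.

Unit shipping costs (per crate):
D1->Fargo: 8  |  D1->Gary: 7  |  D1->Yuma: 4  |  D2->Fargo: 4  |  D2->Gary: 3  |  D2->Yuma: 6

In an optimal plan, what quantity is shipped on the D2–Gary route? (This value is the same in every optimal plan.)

15

Solving gives:
  D1→Yuma: 60 × 4 = 240
  D2→Fargo: 5 × 4 = 20
  D2→Gary: 15 × 3 = 45
  D2→Yuma: 10 × 6 = 60
Total cost = 365.
So D2→Gary carries 15 crates.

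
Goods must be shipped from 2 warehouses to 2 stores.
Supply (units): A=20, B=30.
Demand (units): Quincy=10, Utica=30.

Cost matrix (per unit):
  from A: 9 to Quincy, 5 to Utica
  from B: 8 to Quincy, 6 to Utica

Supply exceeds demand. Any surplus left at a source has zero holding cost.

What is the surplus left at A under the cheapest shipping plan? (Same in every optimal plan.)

0

Minimum-cost shipments:
  A–Utica: 20 × 5 = 100
  B–Quincy: 10 × 8 = 80
  B–Utica: 10 × 6 = 60
Total cost = 240.
A ships 20 of its 20, leaving 0.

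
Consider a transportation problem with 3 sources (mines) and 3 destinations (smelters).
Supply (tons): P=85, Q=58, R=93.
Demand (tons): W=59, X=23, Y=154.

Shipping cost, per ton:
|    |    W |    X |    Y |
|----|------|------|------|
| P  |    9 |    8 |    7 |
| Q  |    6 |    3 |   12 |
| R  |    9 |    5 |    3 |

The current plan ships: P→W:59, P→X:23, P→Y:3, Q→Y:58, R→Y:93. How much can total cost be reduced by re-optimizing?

Current plan cost = 59·9 + 23·8 + 3·7 + 58·12 + 93·3 = 1711.
Optimal plan:
  P to W: 24 × 9 = 216
  P to Y: 61 × 7 = 427
  Q to W: 35 × 6 = 210
  Q to X: 23 × 3 = 69
  R to Y: 93 × 3 = 279
Optimal cost = 1201.
Saving = 1711 − 1201 = 510.

510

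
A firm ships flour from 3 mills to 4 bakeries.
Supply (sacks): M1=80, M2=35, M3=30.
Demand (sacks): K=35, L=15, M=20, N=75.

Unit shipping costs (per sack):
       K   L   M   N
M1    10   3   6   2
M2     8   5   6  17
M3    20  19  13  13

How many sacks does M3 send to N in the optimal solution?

Optimal shipments:
  M1 to L: 15 × 3 = 45
  M1 to N: 65 × 2 = 130
  M2 to K: 35 × 8 = 280
  M3 to M: 20 × 13 = 260
  M3 to N: 10 × 13 = 130
Total cost = 845.
So M3→N carries 10 sacks.

10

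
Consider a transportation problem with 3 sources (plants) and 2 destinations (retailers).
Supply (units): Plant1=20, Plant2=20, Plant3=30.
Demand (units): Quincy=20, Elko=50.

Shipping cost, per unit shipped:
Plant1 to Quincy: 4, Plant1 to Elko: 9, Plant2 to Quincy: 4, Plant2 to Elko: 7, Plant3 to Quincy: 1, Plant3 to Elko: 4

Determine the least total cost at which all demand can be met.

An optimal shipping plan:
  Plant1→Quincy: 20 × 4 = 80
  Plant2→Elko: 20 × 7 = 140
  Plant3→Elko: 30 × 4 = 120
Total = 80 + 140 + 120 = 340.

340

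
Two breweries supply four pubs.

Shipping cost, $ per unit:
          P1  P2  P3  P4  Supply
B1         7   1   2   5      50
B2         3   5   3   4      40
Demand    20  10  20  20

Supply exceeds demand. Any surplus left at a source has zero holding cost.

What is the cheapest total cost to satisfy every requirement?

One minimum-cost allocation:
  B1–P2: 10 × $1 = $10
  B1–P3: 20 × $2 = $40
  B2–P1: 20 × $3 = $60
  B2–P4: 20 × $4 = $80
Total = 10 + 40 + 60 + 80 = $190.

190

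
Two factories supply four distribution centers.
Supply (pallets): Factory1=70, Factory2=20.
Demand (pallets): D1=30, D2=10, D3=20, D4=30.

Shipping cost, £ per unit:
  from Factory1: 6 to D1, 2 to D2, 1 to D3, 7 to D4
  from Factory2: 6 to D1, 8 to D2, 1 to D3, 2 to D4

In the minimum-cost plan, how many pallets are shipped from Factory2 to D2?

The minimum-cost plan:
  Factory1 to D1: 30 × £6 = £180
  Factory1 to D2: 10 × £2 = £20
  Factory1 to D3: 20 × £1 = £20
  Factory1 to D4: 10 × £7 = £70
  Factory2 to D4: 20 × £2 = £40
Total cost = £330.
The route Factory2→D2 is not used.

0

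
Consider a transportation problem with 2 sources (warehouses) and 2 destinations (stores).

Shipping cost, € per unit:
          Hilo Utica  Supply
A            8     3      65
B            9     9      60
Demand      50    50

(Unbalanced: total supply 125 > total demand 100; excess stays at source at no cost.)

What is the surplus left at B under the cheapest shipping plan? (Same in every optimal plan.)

Minimum-cost shipments:
  A–Hilo: 15 × €8 = €120
  A–Utica: 50 × €3 = €150
  B–Hilo: 35 × €9 = €315
Total cost = €585.
B ships 35 of its 60, leaving 25.

25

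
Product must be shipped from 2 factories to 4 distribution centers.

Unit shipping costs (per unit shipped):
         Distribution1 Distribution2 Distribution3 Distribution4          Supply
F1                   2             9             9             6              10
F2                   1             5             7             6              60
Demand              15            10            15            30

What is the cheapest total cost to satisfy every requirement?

350

Optimal allocation:
  F1 to Distribution4: 10 × 6 = 60
  F2 to Distribution1: 15 × 1 = 15
  F2 to Distribution2: 10 × 5 = 50
  F2 to Distribution3: 15 × 7 = 105
  F2 to Distribution4: 20 × 6 = 120
Total = 60 + 15 + 50 + 105 + 120 = 350.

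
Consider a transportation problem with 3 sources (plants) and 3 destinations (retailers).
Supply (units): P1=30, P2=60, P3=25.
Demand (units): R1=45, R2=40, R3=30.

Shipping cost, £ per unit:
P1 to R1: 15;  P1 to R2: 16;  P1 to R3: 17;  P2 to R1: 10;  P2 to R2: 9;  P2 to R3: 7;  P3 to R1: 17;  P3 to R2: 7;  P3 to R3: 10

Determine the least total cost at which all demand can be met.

1120

A cheapest plan:
  P1->R1: 30 × £15 = £450
  P2->R1: 15 × £10 = £150
  P2->R2: 15 × £9 = £135
  P2->R3: 30 × £7 = £210
  P3->R2: 25 × £7 = £175
Total = 450 + 150 + 135 + 210 + 175 = £1120.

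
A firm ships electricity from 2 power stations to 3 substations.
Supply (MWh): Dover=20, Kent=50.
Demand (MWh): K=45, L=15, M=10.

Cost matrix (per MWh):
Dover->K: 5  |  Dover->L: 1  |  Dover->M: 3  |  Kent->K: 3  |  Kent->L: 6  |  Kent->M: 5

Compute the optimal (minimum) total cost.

An optimal shipping plan:
  Dover→L: 15 × 1 = 15
  Dover→M: 5 × 3 = 15
  Kent→K: 45 × 3 = 135
  Kent→M: 5 × 5 = 25
Total = 15 + 15 + 135 + 25 = 190.

190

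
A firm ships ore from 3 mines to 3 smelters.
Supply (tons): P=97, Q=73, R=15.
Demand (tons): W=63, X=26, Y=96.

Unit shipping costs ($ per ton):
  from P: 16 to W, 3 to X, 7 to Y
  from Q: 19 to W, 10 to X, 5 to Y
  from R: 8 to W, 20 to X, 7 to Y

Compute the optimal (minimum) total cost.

1492

Optimal allocation:
  P–W: 48 × $16 = $768
  P–X: 26 × $3 = $78
  P–Y: 23 × $7 = $161
  Q–Y: 73 × $5 = $365
  R–W: 15 × $8 = $120
Total = 768 + 78 + 161 + 365 + 120 = $1492.
(Supply check: P ships 97; Q ships 73; R ships 15.)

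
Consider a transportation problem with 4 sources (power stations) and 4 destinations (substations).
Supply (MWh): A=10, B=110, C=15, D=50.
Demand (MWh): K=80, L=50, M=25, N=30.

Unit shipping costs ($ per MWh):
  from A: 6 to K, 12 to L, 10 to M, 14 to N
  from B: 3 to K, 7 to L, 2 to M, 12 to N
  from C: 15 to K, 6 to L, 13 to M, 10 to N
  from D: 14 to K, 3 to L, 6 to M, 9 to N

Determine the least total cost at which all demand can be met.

790

A cheapest plan:
  A–N: 10 × $14 = $140
  B–K: 80 × $3 = $240
  B–M: 25 × $2 = $50
  B–N: 5 × $12 = $60
  C–N: 15 × $10 = $150
  D–L: 50 × $3 = $150
Total = 140 + 240 + 50 + 60 + 150 + 150 = $790.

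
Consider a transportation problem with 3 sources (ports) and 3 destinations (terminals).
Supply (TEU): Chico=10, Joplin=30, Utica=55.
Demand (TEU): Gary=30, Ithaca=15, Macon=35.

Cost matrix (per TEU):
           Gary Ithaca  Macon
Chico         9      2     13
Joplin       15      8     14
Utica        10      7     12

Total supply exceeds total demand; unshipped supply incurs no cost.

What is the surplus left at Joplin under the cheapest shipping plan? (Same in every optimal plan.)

An optimal plan:
  Chico to Ithaca: 10 TEU
  Joplin to Ithaca: 5 TEU
  Joplin to Macon: 10 TEU
  Utica to Gary: 30 TEU
  Utica to Macon: 25 TEU
Total cost = 800.
Joplin ships 15 of its 30, leaving 15.

15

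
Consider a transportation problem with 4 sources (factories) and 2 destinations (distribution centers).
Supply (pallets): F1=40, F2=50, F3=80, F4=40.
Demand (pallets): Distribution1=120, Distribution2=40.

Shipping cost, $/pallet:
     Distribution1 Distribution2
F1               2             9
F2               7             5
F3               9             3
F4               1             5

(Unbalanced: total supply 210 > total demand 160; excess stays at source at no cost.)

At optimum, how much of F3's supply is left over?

40

An optimal plan:
  F1->Distribution1: 40 × $2 = $80
  F2->Distribution1: 40 × $7 = $280
  F3->Distribution2: 40 × $3 = $120
  F4->Distribution1: 40 × $1 = $40
Total cost = $520.
F3 ships 40 of its 80, leaving 40.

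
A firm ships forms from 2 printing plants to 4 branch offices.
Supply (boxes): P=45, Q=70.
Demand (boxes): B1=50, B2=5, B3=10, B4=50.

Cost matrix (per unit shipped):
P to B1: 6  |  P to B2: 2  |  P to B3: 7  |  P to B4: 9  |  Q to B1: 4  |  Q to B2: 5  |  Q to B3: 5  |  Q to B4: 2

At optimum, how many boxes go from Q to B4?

The minimum-cost plan:
  P→B1: 40 × 6 = 240
  P→B2: 5 × 2 = 10
  Q→B1: 10 × 4 = 40
  Q→B3: 10 × 5 = 50
  Q→B4: 50 × 2 = 100
Total cost = 440.
So Q→B4 carries 50 boxes.

50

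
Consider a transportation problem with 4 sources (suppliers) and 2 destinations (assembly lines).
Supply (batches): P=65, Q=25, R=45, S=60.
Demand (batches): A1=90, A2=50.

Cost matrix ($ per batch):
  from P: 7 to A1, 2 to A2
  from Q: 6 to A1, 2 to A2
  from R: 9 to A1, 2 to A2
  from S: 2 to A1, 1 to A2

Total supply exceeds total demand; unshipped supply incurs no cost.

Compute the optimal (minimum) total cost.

An optimal shipping plan:
  P->A1: 5 × $7 = $35
  P->A2: 50 × $2 = $100
  Q->A1: 25 × $6 = $150
  S->A1: 60 × $2 = $120
Total = 35 + 100 + 150 + 120 = $405.

405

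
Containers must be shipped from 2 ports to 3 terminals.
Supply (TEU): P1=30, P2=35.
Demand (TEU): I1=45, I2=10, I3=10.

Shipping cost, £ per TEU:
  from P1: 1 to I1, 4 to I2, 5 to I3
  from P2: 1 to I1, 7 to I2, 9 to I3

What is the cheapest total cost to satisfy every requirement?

135

An optimal shipping plan:
  P1–I1: 10 × £1 = £10
  P1–I2: 10 × £4 = £40
  P1–I3: 10 × £5 = £50
  P2–I1: 35 × £1 = £35
Total = 10 + 40 + 50 + 35 = £135.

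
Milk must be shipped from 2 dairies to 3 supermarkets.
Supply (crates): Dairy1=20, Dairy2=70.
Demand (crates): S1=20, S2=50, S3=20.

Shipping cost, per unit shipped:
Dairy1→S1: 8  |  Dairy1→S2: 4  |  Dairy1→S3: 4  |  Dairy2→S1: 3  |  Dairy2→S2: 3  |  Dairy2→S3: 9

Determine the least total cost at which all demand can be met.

290

A cheapest plan:
  Dairy1–S3: 20 × 4 = 80
  Dairy2–S1: 20 × 3 = 60
  Dairy2–S2: 50 × 3 = 150
Total = 80 + 60 + 150 = 290.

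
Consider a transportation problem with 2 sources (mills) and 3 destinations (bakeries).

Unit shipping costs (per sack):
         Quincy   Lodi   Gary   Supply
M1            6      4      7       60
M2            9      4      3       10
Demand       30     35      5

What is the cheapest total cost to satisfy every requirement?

A cheapest plan:
  M1→Quincy: 30 sacks
  M1→Lodi: 30 sacks
  M2→Lodi: 5 sacks
  M2→Gary: 5 sacks
Total cost = 335.
(Supply check: M1 ships 60; M2 ships 10.)

335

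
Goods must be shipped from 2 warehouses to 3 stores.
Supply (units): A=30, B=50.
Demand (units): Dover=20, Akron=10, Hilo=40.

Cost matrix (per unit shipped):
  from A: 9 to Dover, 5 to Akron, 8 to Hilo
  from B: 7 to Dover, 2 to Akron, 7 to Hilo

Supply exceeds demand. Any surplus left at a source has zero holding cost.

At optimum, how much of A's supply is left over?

10

An optimal plan:
  A->Hilo: 20 units
  B->Dover: 20 units
  B->Akron: 10 units
  B->Hilo: 20 units
Total cost = 460.
A ships 20 of its 30, leaving 10.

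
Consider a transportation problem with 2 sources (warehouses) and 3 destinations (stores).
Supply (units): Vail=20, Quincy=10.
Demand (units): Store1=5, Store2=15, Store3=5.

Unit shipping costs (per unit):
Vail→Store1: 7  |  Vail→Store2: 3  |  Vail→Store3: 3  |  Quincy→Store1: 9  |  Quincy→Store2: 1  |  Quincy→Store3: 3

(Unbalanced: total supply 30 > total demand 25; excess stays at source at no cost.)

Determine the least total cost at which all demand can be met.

75

Optimal allocation:
  Vail–Store1: 5 × 7 = 35
  Vail–Store2: 5 × 3 = 15
  Vail–Store3: 5 × 3 = 15
  Quincy–Store2: 10 × 1 = 10
Total = 35 + 15 + 15 + 10 = 75.
(Supply check: Vail ships 15; Quincy ships 10.)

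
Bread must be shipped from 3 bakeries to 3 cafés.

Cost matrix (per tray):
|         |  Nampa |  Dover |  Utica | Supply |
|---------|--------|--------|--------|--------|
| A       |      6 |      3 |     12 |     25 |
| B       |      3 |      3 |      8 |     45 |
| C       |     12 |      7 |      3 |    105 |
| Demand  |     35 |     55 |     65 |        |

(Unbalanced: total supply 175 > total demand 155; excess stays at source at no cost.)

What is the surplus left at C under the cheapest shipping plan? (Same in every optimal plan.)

Minimum-cost shipments:
  A to Dover: 25 × 3 = 75
  B to Nampa: 35 × 3 = 105
  B to Dover: 10 × 3 = 30
  C to Dover: 20 × 7 = 140
  C to Utica: 65 × 3 = 195
Total cost = 545.
C ships 85 of its 105, leaving 20.

20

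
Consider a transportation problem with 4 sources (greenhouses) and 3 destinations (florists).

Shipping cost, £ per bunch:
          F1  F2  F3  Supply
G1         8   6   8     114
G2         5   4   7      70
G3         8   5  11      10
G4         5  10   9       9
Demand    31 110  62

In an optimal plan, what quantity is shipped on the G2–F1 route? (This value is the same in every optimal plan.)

22

The minimum-cost plan:
  G1->F2: 52 × £6 = £312
  G1->F3: 62 × £8 = £496
  G2->F1: 22 × £5 = £110
  G2->F2: 48 × £4 = £192
  G3->F2: 10 × £5 = £50
  G4->F1: 9 × £5 = £45
Total cost = £1205.
So G2→F1 carries 22 bunches.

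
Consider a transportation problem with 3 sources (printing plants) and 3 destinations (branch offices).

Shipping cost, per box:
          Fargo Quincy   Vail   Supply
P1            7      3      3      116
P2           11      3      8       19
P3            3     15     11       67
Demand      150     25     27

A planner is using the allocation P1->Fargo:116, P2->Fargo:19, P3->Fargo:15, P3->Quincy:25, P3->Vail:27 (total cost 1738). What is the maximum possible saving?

800

Current plan cost = 116·7 + 19·11 + 15·3 + 25·15 + 27·11 = 1738.
Optimal plan:
  P1–Fargo: 83 × 7 = 581
  P1–Quincy: 6 × 3 = 18
  P1–Vail: 27 × 3 = 81
  P2–Quincy: 19 × 3 = 57
  P3–Fargo: 67 × 3 = 201
Optimal cost = 938.
Saving = 1738 − 938 = 800.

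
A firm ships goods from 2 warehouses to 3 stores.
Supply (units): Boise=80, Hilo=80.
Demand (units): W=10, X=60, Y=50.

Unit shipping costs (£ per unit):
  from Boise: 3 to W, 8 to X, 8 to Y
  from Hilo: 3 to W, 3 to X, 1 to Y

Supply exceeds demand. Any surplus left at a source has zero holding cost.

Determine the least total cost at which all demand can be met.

An optimal shipping plan:
  Boise–W: 10 × £3 = £30
  Boise–X: 30 × £8 = £240
  Hilo–X: 30 × £3 = £90
  Hilo–Y: 50 × £1 = £50
Total = 30 + 240 + 90 + 50 = £410.

410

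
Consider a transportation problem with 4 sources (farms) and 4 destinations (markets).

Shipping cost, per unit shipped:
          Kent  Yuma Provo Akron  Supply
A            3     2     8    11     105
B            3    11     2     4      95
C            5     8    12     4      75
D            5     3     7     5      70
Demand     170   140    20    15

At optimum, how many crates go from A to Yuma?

70

The minimum-cost plan:
  A->Kent: 35 × 3 = 105
  A->Yuma: 70 × 2 = 140
  B->Kent: 75 × 3 = 225
  B->Provo: 20 × 2 = 40
  C->Kent: 60 × 5 = 300
  C->Akron: 15 × 4 = 60
  D->Yuma: 70 × 3 = 210
Total cost = 1080.
So A→Yuma carries 70 crates.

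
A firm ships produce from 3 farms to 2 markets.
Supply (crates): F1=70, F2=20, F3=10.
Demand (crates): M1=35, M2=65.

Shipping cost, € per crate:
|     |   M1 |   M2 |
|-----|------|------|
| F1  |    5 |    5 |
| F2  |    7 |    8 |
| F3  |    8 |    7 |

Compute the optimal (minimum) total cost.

560

Optimal allocation:
  F1–M1: 15 crates
  F1–M2: 55 crates
  F2–M1: 20 crates
  F3–M2: 10 crates
Total cost = €560.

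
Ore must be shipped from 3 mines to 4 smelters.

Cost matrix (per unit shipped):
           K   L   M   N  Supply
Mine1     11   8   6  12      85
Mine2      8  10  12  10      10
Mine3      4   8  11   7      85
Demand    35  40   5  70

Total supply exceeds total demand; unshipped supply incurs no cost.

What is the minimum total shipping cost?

1060

A cheapest plan:
  Mine1->L: 40 × 8 = 320
  Mine1->M: 5 × 6 = 30
  Mine1->N: 10 × 12 = 120
  Mine2->N: 10 × 10 = 100
  Mine3->K: 35 × 4 = 140
  Mine3->N: 50 × 7 = 350
Total = 320 + 30 + 120 + 100 + 140 + 350 = 1060.
(Supply check: Mine1 ships 55; Mine2 ships 10; Mine3 ships 85.)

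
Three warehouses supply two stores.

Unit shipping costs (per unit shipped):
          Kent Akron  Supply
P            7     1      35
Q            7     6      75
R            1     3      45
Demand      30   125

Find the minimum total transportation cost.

560

An optimal shipping plan:
  P→Akron: 35 × 1 = 35
  Q→Akron: 75 × 6 = 450
  R→Kent: 30 × 1 = 30
  R→Akron: 15 × 3 = 45
Total = 35 + 450 + 30 + 45 = 560.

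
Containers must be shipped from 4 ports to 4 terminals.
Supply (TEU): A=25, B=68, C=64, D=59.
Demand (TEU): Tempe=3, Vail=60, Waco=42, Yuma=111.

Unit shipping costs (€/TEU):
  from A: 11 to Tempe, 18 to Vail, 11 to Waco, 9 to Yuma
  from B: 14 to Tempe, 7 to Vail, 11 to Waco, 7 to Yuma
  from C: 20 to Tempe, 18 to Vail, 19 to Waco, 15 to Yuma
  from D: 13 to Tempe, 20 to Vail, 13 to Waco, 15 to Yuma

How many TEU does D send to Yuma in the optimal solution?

14

Optimal shipments:
  A→Yuma: 25 × €9 = €225
  B→Vail: 60 × €7 = €420
  B→Yuma: 8 × €7 = €56
  C→Yuma: 64 × €15 = €960
  D→Tempe: 3 × €13 = €39
  D→Waco: 42 × €13 = €546
  D→Yuma: 14 × €15 = €210
Total cost = €2456.
So D→Yuma carries 14 TEU.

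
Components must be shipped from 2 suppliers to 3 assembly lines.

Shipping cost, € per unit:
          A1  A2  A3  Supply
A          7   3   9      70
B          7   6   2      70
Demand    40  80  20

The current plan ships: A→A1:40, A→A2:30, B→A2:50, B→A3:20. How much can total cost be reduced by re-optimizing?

120

Current plan cost = 40·7 + 30·3 + 50·6 + 20·2 = €710.
Optimal plan:
  A→A2: 70 × €3 = €210
  B→A1: 40 × €7 = €280
  B→A2: 10 × €6 = €60
  B→A3: 20 × €2 = €40
Optimal cost = €590.
Saving = 710 − 590 = €120.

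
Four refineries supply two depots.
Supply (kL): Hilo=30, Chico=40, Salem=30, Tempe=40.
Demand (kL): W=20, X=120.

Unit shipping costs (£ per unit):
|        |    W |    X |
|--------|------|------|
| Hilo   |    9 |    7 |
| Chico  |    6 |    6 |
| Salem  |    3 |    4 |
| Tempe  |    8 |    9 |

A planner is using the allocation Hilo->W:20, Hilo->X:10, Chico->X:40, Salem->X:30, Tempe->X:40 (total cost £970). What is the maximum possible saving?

Current plan cost = 20·9 + 10·7 + 40·6 + 30·4 + 40·9 = £970.
Optimal plan:
  Hilo to X: 30 × £7 = £210
  Chico to X: 40 × £6 = £240
  Salem to W: 20 × £3 = £60
  Salem to X: 10 × £4 = £40
  Tempe to X: 40 × £9 = £360
Optimal cost = £910.
Saving = 970 − 910 = £60.

60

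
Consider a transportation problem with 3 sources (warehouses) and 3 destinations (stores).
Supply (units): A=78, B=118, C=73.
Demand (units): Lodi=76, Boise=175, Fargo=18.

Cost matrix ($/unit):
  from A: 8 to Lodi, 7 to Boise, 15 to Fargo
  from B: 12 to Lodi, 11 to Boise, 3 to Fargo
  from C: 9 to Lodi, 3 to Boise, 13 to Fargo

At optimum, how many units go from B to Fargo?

Optimal shipments:
  A->Boise: 78 × $7 = $546
  B->Lodi: 76 × $12 = $912
  B->Boise: 24 × $11 = $264
  B->Fargo: 18 × $3 = $54
  C->Boise: 73 × $3 = $219
Total cost = $1995.
So B→Fargo carries 18 units.

18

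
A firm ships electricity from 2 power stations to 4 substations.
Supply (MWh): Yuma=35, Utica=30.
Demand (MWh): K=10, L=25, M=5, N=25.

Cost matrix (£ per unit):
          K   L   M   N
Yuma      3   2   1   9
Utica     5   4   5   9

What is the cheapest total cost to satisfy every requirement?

A cheapest plan:
  Yuma–K: 10 MWh
  Yuma–L: 20 MWh
  Yuma–M: 5 MWh
  Utica–L: 5 MWh
  Utica–N: 25 MWh
Total cost = £320.

320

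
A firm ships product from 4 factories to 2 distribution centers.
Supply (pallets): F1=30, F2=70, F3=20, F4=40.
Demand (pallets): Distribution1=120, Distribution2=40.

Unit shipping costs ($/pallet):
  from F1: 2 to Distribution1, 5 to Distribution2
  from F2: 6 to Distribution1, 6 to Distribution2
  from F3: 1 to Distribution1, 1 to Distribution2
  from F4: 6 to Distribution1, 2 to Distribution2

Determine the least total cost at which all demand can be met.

580

One minimum-cost allocation:
  F1->Distribution1: 30 × $2 = $60
  F2->Distribution1: 70 × $6 = $420
  F3->Distribution1: 20 × $1 = $20
  F4->Distribution2: 40 × $2 = $80
Total = 60 + 420 + 20 + 80 = $580.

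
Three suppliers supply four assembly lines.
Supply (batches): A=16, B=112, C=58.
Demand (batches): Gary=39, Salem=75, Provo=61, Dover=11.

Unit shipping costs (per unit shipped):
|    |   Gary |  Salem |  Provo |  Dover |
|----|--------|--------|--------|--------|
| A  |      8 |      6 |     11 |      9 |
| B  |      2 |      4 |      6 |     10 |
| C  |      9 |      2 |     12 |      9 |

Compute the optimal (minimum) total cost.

Optimal allocation:
  A–Salem: 5 × 6 = 30
  A–Dover: 11 × 9 = 99
  B–Gary: 39 × 2 = 78
  B–Salem: 12 × 4 = 48
  B–Provo: 61 × 6 = 366
  C–Salem: 58 × 2 = 116
Total = 30 + 99 + 78 + 48 + 366 + 116 = 737.

737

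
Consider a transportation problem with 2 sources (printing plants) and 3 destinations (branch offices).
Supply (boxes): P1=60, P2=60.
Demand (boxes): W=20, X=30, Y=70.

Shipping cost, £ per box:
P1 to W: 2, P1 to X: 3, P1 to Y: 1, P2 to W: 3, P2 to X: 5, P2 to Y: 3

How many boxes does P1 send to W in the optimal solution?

0

The minimum-cost plan:
  P1 to X: 30 × £3 = £90
  P1 to Y: 30 × £1 = £30
  P2 to W: 20 × £3 = £60
  P2 to Y: 40 × £3 = £120
Total cost = £300.
The route P1→W is not used.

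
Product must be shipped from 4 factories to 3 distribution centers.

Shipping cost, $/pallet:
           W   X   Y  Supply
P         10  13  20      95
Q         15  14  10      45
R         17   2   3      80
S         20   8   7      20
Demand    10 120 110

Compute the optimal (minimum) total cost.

2000

An optimal shipping plan:
  P->W: 10 × $10 = $100
  P->X: 85 × $13 = $1105
  Q->Y: 45 × $10 = $450
  R->X: 35 × $2 = $70
  R->Y: 45 × $3 = $135
  S->Y: 20 × $7 = $140
Total = 100 + 1105 + 450 + 70 + 135 + 140 = $2000.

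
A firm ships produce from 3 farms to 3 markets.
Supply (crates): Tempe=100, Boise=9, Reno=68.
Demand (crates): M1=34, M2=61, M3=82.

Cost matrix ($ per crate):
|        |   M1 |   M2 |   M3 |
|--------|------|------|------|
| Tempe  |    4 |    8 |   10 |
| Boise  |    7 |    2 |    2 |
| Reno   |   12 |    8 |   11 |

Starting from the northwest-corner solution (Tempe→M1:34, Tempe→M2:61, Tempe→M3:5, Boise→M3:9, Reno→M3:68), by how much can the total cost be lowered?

Current plan cost = 34·4 + 61·8 + 5·10 + 9·2 + 68·11 = $1440.
Optimal plan:
  Tempe–M1: 34 × $4 = $136
  Tempe–M3: 66 × $10 = $660
  Boise–M3: 9 × $2 = $18
  Reno–M2: 61 × $8 = $488
  Reno–M3: 7 × $11 = $77
Optimal cost = $1379.
Saving = 1440 − 1379 = $61.

61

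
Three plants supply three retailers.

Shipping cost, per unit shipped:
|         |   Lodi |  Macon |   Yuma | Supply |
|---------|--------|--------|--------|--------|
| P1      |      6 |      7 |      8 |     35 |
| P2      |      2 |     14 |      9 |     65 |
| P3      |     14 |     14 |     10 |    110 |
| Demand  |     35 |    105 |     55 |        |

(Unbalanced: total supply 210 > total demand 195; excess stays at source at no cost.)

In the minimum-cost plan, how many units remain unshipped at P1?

0

An optimal plan:
  P1–Macon: 35 × 7 = 245
  P2–Lodi: 35 × 2 = 70
  P2–Yuma: 30 × 9 = 270
  P3–Macon: 70 × 14 = 980
  P3–Yuma: 25 × 10 = 250
Total cost = 1815.
P1 ships 35 of its 35, leaving 0.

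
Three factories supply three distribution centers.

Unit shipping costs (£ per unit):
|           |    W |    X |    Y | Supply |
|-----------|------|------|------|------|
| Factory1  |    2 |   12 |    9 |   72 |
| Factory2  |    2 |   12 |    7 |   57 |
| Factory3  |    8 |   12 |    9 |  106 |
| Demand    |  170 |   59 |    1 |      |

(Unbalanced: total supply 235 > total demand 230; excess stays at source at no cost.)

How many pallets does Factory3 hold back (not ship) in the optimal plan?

5

Minimum-cost shipments:
  Factory1 to W: 72 pallets
  Factory2 to W: 57 pallets
  Factory3 to W: 41 pallets
  Factory3 to X: 59 pallets
  Factory3 to Y: 1 pallets
Total cost = £1303.
Factory3 ships 101 of its 106, leaving 5.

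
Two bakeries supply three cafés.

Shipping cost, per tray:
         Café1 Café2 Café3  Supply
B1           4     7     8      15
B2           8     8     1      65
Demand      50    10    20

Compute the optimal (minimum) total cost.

One minimum-cost allocation:
  B1 to Café1: 15 × 4 = 60
  B2 to Café1: 35 × 8 = 280
  B2 to Café2: 10 × 8 = 80
  B2 to Café3: 20 × 1 = 20
Total = 60 + 280 + 80 + 20 = 440.
(Supply check: B1 ships 15; B2 ships 65.)

440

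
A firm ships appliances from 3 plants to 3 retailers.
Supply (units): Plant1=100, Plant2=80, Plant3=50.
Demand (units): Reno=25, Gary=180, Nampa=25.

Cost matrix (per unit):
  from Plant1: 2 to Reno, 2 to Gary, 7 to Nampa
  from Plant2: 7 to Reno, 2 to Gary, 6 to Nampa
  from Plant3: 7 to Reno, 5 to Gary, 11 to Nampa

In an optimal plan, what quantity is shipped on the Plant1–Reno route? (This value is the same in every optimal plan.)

25

Solving gives:
  Plant1 to Reno: 25 × 2 = 50
  Plant1 to Gary: 75 × 2 = 150
  Plant2 to Gary: 55 × 2 = 110
  Plant2 to Nampa: 25 × 6 = 150
  Plant3 to Gary: 50 × 5 = 250
Total cost = 710.
So Plant1→Reno carries 25 units.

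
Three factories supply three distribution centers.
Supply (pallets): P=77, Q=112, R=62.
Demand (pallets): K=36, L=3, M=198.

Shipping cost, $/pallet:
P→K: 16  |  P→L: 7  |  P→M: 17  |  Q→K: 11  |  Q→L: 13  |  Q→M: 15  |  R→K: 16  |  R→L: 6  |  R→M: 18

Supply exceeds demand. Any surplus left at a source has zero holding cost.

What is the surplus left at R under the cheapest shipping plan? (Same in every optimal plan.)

14

An optimal plan:
  P to M: 77 pallets
  Q to K: 36 pallets
  Q to M: 76 pallets
  R to L: 3 pallets
  R to M: 45 pallets
Total cost = $3673.
R ships 48 of its 62, leaving 14.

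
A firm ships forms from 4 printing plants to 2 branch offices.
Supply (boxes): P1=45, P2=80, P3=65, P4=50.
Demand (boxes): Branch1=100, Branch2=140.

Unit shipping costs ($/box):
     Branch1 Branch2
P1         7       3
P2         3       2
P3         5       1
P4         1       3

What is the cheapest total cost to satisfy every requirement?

460

Optimal allocation:
  P1 to Branch2: 45 boxes
  P2 to Branch1: 50 boxes
  P2 to Branch2: 30 boxes
  P3 to Branch2: 65 boxes
  P4 to Branch1: 50 boxes
Total cost = $460.
(Supply check: P1 ships 45; P2 ships 80; P3 ships 65; P4 ships 50.)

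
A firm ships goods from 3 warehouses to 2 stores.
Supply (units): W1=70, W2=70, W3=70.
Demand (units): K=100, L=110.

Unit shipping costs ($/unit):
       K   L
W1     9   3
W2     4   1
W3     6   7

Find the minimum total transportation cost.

790

A cheapest plan:
  W1 to L: 70 × $3 = $210
  W2 to K: 30 × $4 = $120
  W2 to L: 40 × $1 = $40
  W3 to K: 70 × $6 = $420
Total = 210 + 120 + 40 + 420 = $790.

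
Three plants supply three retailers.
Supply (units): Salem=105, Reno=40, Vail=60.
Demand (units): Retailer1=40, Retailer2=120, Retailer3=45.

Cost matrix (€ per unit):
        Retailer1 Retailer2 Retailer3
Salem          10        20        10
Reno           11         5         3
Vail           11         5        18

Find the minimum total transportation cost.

1750

One minimum-cost allocation:
  Salem–Retailer1: 40 × €10 = €400
  Salem–Retailer2: 20 × €20 = €400
  Salem–Retailer3: 45 × €10 = €450
  Reno–Retailer2: 40 × €5 = €200
  Vail–Retailer2: 60 × €5 = €300
Total = 400 + 400 + 450 + 200 + 300 = €1750.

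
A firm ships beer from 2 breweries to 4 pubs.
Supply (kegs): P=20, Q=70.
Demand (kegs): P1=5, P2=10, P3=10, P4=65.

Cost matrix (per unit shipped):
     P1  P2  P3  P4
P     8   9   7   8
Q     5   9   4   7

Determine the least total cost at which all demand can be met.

Optimal allocation:
  P to P2: 10 × 9 = 90
  P to P4: 10 × 8 = 80
  Q to P1: 5 × 5 = 25
  Q to P3: 10 × 4 = 40
  Q to P4: 55 × 7 = 385
Total = 90 + 80 + 25 + 40 + 385 = 620.

620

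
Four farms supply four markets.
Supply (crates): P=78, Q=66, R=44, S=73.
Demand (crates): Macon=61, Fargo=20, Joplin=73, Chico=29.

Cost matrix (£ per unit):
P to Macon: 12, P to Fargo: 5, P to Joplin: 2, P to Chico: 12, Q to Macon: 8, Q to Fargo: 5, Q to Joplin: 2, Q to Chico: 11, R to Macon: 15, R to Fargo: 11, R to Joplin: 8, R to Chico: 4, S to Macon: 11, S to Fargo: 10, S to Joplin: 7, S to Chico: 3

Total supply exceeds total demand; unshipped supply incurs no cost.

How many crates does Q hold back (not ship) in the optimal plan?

0

An optimal plan:
  P→Fargo: 5 × £5 = £25
  P→Joplin: 73 × £2 = £146
  Q→Macon: 51 × £8 = £408
  Q→Fargo: 15 × £5 = £75
  S→Macon: 10 × £11 = £110
  S→Chico: 29 × £3 = £87
Total cost = £851.
Q ships 66 of its 66, leaving 0.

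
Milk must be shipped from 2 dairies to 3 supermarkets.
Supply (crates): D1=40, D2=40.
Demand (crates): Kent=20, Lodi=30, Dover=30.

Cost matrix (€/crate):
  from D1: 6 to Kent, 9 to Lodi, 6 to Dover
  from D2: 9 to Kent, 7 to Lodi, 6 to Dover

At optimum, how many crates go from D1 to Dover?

The minimum-cost plan:
  D1–Kent: 20 × €6 = €120
  D1–Dover: 20 × €6 = €120
  D2–Lodi: 30 × €7 = €210
  D2–Dover: 10 × €6 = €60
Total cost = €510.
So D1→Dover carries 20 crates.

20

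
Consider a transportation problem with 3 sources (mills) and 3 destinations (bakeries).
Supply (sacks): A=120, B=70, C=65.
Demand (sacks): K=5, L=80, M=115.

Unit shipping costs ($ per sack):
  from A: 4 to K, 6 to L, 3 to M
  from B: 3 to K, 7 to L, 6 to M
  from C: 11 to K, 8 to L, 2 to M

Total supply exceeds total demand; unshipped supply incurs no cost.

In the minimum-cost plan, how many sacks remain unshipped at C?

0

Minimum-cost shipments:
  A–L: 70 × $6 = $420
  A–M: 50 × $3 = $150
  B–K: 5 × $3 = $15
  B–L: 10 × $7 = $70
  C–M: 65 × $2 = $130
Total cost = $785.
C ships 65 of its 65, leaving 0.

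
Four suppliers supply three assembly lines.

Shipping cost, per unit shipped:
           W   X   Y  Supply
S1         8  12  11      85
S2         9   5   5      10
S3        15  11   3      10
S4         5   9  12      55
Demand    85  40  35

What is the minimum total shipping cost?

1230

A cheapest plan:
  S1→W: 30 × 8 = 240
  S1→X: 30 × 12 = 360
  S1→Y: 25 × 11 = 275
  S2→X: 10 × 5 = 50
  S3→Y: 10 × 3 = 30
  S4→W: 55 × 5 = 275
Total = 240 + 360 + 275 + 50 + 30 + 275 = 1230.
(Supply check: S1 ships 85; S2 ships 10; S3 ships 10; S4 ships 55.)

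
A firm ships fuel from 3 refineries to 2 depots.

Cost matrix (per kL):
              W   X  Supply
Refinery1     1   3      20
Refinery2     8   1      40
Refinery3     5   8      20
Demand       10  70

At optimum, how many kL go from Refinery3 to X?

10

Optimal shipments:
  Refinery1–X: 20 × 3 = 60
  Refinery2–X: 40 × 1 = 40
  Refinery3–W: 10 × 5 = 50
  Refinery3–X: 10 × 8 = 80
Total cost = 230.
So Refinery3→X carries 10 kL.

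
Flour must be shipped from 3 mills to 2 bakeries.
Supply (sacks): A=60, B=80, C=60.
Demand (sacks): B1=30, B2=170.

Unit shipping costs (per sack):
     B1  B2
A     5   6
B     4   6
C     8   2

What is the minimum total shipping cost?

900

An optimal shipping plan:
  A→B2: 60 × 6 = 360
  B→B1: 30 × 4 = 120
  B→B2: 50 × 6 = 300
  C→B2: 60 × 2 = 120
Total = 360 + 120 + 300 + 120 = 900.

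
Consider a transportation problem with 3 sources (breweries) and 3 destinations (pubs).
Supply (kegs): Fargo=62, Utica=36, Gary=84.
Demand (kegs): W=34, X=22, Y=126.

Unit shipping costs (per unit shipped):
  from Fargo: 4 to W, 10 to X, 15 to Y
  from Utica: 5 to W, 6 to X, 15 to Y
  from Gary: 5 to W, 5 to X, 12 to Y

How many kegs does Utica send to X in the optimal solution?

The minimum-cost plan:
  Fargo–W: 34 × 4 = 136
  Fargo–Y: 28 × 15 = 420
  Utica–X: 22 × 6 = 132
  Utica–Y: 14 × 15 = 210
  Gary–Y: 84 × 12 = 1008
Total cost = 1906.
So Utica→X carries 22 kegs.

22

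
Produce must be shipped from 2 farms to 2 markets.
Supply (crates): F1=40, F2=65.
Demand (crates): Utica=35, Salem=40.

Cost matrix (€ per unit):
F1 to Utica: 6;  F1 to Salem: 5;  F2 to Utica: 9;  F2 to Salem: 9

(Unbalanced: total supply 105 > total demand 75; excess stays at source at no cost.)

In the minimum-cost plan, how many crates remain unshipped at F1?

Minimum-cost shipments:
  F1–Salem: 40 × €5 = €200
  F2–Utica: 35 × €9 = €315
Total cost = €515.
F1 ships 40 of its 40, leaving 0.

0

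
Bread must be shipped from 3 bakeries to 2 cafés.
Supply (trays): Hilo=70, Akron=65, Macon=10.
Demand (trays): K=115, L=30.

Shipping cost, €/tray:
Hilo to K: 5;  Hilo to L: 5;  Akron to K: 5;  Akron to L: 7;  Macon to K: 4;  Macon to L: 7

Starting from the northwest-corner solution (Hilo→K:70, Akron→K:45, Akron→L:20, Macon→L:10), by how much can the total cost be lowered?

Current plan cost = 70·5 + 45·5 + 20·7 + 10·7 = €785.
Optimal plan:
  Hilo–K: 40 × €5 = €200
  Hilo–L: 30 × €5 = €150
  Akron–K: 65 × €5 = €325
  Macon–K: 10 × €4 = €40
Optimal cost = €715.
Saving = 785 − 715 = €70.

70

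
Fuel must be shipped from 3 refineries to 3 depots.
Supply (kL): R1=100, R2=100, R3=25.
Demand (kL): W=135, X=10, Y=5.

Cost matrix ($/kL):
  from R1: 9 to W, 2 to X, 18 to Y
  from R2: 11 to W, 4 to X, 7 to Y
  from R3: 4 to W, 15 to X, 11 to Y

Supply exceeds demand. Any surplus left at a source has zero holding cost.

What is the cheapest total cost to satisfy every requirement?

1185

An optimal shipping plan:
  R1 to W: 90 × $9 = $810
  R1 to X: 10 × $2 = $20
  R2 to W: 20 × $11 = $220
  R2 to Y: 5 × $7 = $35
  R3 to W: 25 × $4 = $100
Total = 810 + 20 + 220 + 35 + 100 = $1185.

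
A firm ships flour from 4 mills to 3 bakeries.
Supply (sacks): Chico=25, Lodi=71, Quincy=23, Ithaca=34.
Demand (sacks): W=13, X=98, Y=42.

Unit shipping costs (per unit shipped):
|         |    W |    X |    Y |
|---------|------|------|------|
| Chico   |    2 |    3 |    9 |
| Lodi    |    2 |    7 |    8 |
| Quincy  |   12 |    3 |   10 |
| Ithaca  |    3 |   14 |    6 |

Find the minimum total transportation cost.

An optimal shipping plan:
  Chico–X: 25 × 3 = 75
  Lodi–W: 13 × 2 = 26
  Lodi–X: 50 × 7 = 350
  Lodi–Y: 8 × 8 = 64
  Quincy–X: 23 × 3 = 69
  Ithaca–Y: 34 × 6 = 204
Total = 75 + 26 + 350 + 64 + 69 + 204 = 788.

788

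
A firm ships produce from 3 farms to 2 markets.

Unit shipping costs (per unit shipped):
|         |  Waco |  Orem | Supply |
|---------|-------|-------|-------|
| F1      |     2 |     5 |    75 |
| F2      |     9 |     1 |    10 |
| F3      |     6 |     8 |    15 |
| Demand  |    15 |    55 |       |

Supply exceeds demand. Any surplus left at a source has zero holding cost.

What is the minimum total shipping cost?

An optimal shipping plan:
  F1->Waco: 15 × 2 = 30
  F1->Orem: 45 × 5 = 225
  F2->Orem: 10 × 1 = 10
Total = 30 + 225 + 10 = 265.

265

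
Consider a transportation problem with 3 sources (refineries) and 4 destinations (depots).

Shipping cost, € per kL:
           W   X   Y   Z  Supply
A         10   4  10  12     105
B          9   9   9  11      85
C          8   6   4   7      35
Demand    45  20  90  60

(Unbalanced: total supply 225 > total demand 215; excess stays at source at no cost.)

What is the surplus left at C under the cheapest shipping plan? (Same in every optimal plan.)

0

Minimum-cost shipments:
  A→X: 20 × €4 = €80
  A→Y: 55 × €10 = €550
  A→Z: 20 × €12 = €240
  B→W: 45 × €9 = €405
  B→Z: 40 × €11 = €440
  C→Y: 35 × €4 = €140
Total cost = €1855.
C ships 35 of its 35, leaving 0.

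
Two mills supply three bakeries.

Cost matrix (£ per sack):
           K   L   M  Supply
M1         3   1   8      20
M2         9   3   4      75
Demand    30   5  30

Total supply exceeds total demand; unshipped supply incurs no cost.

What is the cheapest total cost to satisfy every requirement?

An optimal shipping plan:
  M1–K: 20 × £3 = £60
  M2–K: 10 × £9 = £90
  M2–L: 5 × £3 = £15
  M2–M: 30 × £4 = £120
Total = 60 + 90 + 15 + 120 = £285.
(Supply check: M1 ships 20; M2 ships 45.)

285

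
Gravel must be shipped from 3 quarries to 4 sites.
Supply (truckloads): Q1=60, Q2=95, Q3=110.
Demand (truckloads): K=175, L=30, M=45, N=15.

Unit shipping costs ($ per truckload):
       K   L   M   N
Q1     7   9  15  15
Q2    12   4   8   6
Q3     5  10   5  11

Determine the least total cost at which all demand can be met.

1600

Optimal allocation:
  Q1→K: 60 × $7 = $420
  Q2→K: 5 × $12 = $60
  Q2→L: 30 × $4 = $120
  Q2→M: 45 × $8 = $360
  Q2→N: 15 × $6 = $90
  Q3→K: 110 × $5 = $550
Total = 420 + 60 + 120 + 360 + 90 + 550 = $1600.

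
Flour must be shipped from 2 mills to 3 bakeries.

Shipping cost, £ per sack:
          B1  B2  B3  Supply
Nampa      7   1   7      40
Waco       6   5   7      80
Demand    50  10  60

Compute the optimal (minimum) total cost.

One minimum-cost allocation:
  Nampa to B2: 10 sacks
  Nampa to B3: 30 sacks
  Waco to B1: 50 sacks
  Waco to B3: 30 sacks
Total cost = £730.

730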